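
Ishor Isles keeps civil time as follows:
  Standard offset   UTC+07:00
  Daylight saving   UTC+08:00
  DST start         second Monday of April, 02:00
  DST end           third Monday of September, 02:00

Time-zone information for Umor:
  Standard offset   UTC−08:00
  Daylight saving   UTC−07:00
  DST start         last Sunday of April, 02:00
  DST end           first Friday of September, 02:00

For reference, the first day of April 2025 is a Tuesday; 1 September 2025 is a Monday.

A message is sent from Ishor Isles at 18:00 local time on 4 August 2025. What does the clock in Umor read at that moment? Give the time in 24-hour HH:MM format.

03:00

1 April 2025 is a Tuesday, so the first Monday is April 7 and the second is April 14.
1 September 2025 is a Monday, so the first Monday is September 1 and the third is September 15.
4 August 2025 falls between 14 April and 15 September, so daylight saving is in effect and Ishor Isles is at UTC+08:00.
18:00 Ishor Isles − 8h = 10:00 UTC.
1 April 2025 is a Tuesday, so Sundays fall on 6, 13, 20, 27; the last is April 27.
1 September 2025 is a Monday, so the first Friday is September 5.
At the standard offset (UTC−08:00), 10:00 UTC − 8h = 02:00 Umor standard time.
Daylight saving runs 27 April – 5 September; the standard-time date in Umor, 4 August 2025, is inside that window, so Umor is at UTC−07:00.
10:00 UTC − 7h = 03:00 Umor.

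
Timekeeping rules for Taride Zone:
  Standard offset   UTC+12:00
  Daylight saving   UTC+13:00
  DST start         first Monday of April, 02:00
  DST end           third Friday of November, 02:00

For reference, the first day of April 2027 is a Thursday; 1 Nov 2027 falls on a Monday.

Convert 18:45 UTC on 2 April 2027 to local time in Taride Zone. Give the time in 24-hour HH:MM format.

06:45

1 April 2027 is a Thursday, so the first Monday is April 5.
1 November 2027 is a Monday, so the first Friday is November 5 and the third is November 19.
At the standard offset (UTC+12:00), 18:45 UTC + 12h = 06:45 Taride Zone standard time (rolling into the next day, 3 April 2027).
Daylight saving runs 5 April – 19 November; the standard-time date in Taride Zone, 3 April 2027, is outside that window, so Taride Zone is on standard time at UTC+12:00.
18:45 UTC + 12h = 06:45 local (rolling into the next day, 3 April 2027).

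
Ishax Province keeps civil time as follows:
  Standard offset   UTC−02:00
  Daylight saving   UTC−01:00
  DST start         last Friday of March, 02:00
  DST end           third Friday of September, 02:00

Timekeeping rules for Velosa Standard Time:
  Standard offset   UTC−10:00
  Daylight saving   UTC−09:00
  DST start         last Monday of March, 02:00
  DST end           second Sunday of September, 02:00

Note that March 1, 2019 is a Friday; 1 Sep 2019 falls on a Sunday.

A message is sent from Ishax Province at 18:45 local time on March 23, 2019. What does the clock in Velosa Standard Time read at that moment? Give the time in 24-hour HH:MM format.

1 March 2019 is a Friday, so Fridays fall on 1, 8, 15, 22, 29; the last is March 29.
1 September 2019 is a Sunday, so the first Friday is September 6 and the third is September 20.
March 23, 2019 does not fall between 29 March and 20 September, so daylight saving is not in effect and Ishax Province is at UTC−02:00.
18:45 Ishax Province + 2h = 20:45 UTC.
1 March 2019 is a Friday, so Mondays fall on 4, 11, 18, 25; the last is March 25.
1 September 2019 is a Sunday, so the first Sunday is September 1 and the second is September 8.
At the standard offset (UTC−10:00), 20:45 UTC − 10h = 10:45 Velosa Standard Time standard time.
Daylight saving runs 25 March – 8 September; the standard-time date in Velosa Standard Time, March 23, 2019, is outside that window, so Velosa Standard Time is on standard time at UTC−10:00.
20:45 UTC − 10h = 10:45 Velosa Standard Time.

10:45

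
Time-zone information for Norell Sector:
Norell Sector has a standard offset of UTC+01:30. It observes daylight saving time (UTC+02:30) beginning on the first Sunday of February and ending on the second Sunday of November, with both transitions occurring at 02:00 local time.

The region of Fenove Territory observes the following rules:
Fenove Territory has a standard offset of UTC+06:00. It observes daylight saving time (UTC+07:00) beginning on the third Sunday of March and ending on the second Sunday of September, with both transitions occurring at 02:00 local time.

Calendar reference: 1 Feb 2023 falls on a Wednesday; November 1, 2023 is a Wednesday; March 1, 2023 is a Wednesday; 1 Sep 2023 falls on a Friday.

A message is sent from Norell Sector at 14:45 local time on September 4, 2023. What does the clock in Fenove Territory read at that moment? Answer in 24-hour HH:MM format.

19:15

1 February 2023 is a Wednesday, so the first Sunday is February 5.
1 November 2023 is a Wednesday, so the first Sunday is November 5 and the second is November 12.
Daylight saving runs 5 February – 12 November; September 4, 2023 is inside that window, so Norell Sector is at UTC+02:30.
14:45 Norell Sector − 2h30m = 12:15 UTC.
1 March 2023 is a Wednesday, so the first Sunday is March 5 and the third is March 19.
1 September 2023 is a Friday, so the first Sunday is September 3 and the second is September 10.
At the standard offset (UTC+06:00), 12:15 UTC + 6h = 18:15 Fenove Territory standard time.
The standard-time date in Fenove Territory, September 4, 2023, falls between 19 March and 10 September, so daylight saving is in effect and Fenove Territory is at UTC+07:00.
12:15 UTC + 7h = 19:15 Fenove Territory.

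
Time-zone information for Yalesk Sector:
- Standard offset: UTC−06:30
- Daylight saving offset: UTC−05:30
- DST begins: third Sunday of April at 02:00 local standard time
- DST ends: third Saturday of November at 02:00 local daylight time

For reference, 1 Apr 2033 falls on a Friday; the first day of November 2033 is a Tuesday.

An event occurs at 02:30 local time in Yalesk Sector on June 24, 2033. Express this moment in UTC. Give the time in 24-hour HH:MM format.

08:00

1 April 2033 is a Friday, so the first Sunday is April 3 and the third is April 17.
1 November 2033 is a Tuesday, so the first Saturday is November 5 and the third is November 19.
Daylight saving runs 17 April – 19 November; June 24, 2033 is inside that window, so Yalesk Sector is at UTC−05:30.
02:30 local + 5h30m = 08:00 UTC.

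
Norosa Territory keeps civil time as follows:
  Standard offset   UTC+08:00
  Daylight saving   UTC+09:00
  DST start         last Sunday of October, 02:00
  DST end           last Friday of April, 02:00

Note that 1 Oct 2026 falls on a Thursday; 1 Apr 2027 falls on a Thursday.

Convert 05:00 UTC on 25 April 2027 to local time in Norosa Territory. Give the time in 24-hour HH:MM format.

1 October 2026 is a Thursday, so Sundays fall on 4, 11, 18, 25; the last is October 25.
1 April 2027 is a Thursday, so Fridays fall on 2, 9, 16, 23, 30; the last is April 30.
At the standard offset (UTC+08:00), 05:00 UTC + 8h = 13:00 Norosa Territory standard time.
The standard-time date in Norosa Territory, 25 April 2027, lies within the daylight-saving period (25 October 2026 – 30 April 2027), so Norosa Territory is on daylight time, UTC+09:00.
05:00 UTC + 9h = 14:00 local.

14:00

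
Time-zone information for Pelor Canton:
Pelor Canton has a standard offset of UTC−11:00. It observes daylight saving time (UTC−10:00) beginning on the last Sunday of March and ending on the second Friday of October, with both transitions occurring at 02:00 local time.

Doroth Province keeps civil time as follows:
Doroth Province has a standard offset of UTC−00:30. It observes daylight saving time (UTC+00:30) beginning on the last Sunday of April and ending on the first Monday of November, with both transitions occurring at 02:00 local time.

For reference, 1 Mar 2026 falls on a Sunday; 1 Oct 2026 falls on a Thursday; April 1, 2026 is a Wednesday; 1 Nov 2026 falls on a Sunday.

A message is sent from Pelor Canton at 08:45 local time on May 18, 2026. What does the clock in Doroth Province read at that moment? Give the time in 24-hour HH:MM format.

19:15

1 March 2026 is a Sunday, so Sundays fall on 1, 8, 15, 22, 29; the last is March 29.
1 October 2026 is a Thursday, so the first Friday is October 2 and the second is October 9.
Daylight saving runs 29 March – 9 October; May 18, 2026 is inside that window, so Pelor Canton is at UTC−10:00.
08:45 Pelor Canton + 10h = 18:45 UTC.
1 April 2026 is a Wednesday, so Sundays fall on 5, 12, 19, 26; the last is April 26.
1 November 2026 is a Sunday, so the first Monday is November 2.
At the standard offset (UTC−00:30), 18:45 UTC − 0h30m = 18:15 Doroth Province standard time.
Daylight saving runs 26 April – 2 November; the standard-time date in Doroth Province, May 18, 2026, is inside that window, so Doroth Province is at UTC+00:30.
18:45 UTC + 0h30m = 19:15 Doroth Province.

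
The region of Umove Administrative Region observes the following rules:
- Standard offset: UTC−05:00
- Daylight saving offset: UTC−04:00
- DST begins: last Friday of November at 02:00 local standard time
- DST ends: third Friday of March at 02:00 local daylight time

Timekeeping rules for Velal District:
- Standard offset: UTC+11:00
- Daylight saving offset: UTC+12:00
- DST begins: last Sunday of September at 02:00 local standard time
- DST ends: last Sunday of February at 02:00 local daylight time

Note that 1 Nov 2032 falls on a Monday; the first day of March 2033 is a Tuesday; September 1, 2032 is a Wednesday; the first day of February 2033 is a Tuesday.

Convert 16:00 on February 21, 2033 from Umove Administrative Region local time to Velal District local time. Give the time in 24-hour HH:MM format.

1 November 2032 is a Monday, so Fridays fall on 5, 12, 19, 26; the last is November 26.
1 March 2033 is a Tuesday, so the first Friday is March 4 and the third is March 18.
February 21, 2033 lies within the daylight-saving period (26 November 2032 – 18 March 2033), so Umove Administrative Region is on daylight time, UTC−04:00.
16:00 Umove Administrative Region + 4h = 20:00 UTC.
1 September 2032 is a Wednesday, so Sundays fall on 5, 12, 19, 26; the last is September 26.
1 February 2033 is a Tuesday, so Sundays fall on 6, 13, 20, 27; the last is February 27.
At the standard offset (UTC+11:00), 20:00 UTC + 11h = 07:00 Velal District standard time (rolling into the next day, 22 February 2033).
The standard-time date in Velal District, February 22, 2033, lies within the daylight-saving period (26 September 2032 – 27 February 2033), so Velal District is on daylight time, UTC+12:00.
20:00 UTC + 12h = 08:00 Velal District (rolling into the next day, 22 February 2033).

08:00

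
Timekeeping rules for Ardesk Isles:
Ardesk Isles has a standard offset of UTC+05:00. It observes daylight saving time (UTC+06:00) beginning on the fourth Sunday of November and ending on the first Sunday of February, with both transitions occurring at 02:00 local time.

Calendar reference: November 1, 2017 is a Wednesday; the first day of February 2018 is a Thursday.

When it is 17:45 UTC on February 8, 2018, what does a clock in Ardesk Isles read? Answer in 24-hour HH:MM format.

22:45

1 November 2017 is a Wednesday, so the first Sunday is November 5 and the fourth is November 26.
1 February 2018 is a Thursday, so the first Sunday is February 4.
At the standard offset (UTC+05:00), 17:45 UTC + 5h = 22:45 Ardesk Isles standard time.
The standard-time date in Ardesk Isles, February 8, 2018, does not fall between 26 November 2017 and 4 February 2018, so daylight saving is not in effect and Ardesk Isles is at UTC+05:00.
17:45 UTC + 5h = 22:45 local.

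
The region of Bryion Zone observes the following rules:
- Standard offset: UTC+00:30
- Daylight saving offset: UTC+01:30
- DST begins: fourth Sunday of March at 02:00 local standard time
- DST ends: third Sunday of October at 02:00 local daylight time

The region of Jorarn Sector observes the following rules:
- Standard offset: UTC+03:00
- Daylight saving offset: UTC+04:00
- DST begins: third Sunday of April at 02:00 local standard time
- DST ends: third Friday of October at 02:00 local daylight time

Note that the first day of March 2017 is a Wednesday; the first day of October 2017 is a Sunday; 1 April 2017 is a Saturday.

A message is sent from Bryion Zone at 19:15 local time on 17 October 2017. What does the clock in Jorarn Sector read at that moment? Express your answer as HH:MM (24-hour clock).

1 March 2017 is a Wednesday, so the first Sunday is March 5 and the fourth is March 26.
1 October 2017 is a Sunday, so the first Sunday is October 1 and the third is October 15.
17 October 2017 does not fall between 26 March and 15 October, so daylight saving is not in effect and Bryion Zone is at UTC+00:30.
19:15 Bryion Zone − 0h30m = 18:45 UTC.
1 April 2017 is a Saturday, so the first Sunday is April 2 and the third is April 16.
1 October 2017 is a Sunday, so the first Friday is October 6 and the third is October 20.
At the standard offset (UTC+03:00), 18:45 UTC + 3h = 21:45 Jorarn Sector standard time.
Daylight saving runs 16 April – 20 October; the standard-time date in Jorarn Sector, 17 October 2017, is inside that window, so Jorarn Sector is at UTC+04:00.
18:45 UTC + 4h = 22:45 Jorarn Sector.

22:45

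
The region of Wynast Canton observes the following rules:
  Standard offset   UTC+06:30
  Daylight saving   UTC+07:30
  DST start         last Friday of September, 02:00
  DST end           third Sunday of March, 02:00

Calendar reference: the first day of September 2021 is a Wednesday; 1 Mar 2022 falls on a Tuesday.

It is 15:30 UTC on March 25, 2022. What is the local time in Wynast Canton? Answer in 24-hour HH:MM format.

1 September 2021 is a Wednesday, so Fridays fall on 3, 10, 17, 24; the last is September 24.
1 March 2022 is a Tuesday, so the first Sunday is March 6 and the third is March 20.
At the standard offset (UTC+06:30), 15:30 UTC + 6h30m = 22:00 Wynast Canton standard time.
The standard-time date in Wynast Canton, March 25, 2022, is outside the daylight-saving period (24 September 2021 – 20 March 2022), so Wynast Canton is on standard time, UTC+06:30.
15:30 UTC + 6h30m = 22:00 local.

22:00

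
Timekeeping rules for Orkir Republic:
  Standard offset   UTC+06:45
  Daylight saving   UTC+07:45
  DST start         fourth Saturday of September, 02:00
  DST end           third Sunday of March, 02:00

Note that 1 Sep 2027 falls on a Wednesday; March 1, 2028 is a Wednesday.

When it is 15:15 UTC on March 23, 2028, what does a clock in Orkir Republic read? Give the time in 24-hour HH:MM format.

22:00

1 September 2027 is a Wednesday, so the first Saturday is September 4 and the fourth is September 25.
1 March 2028 is a Wednesday, so the first Sunday is March 5 and the third is March 19.
At the standard offset (UTC+06:45), 15:15 UTC + 6h45m = 22:00 Orkir Republic standard time.
The standard-time date in Orkir Republic, March 23, 2028, does not fall between 25 September 2027 and 19 March 2028, so daylight saving is not in effect and Orkir Republic is at UTC+06:45.
15:15 UTC + 6h45m = 22:00 local.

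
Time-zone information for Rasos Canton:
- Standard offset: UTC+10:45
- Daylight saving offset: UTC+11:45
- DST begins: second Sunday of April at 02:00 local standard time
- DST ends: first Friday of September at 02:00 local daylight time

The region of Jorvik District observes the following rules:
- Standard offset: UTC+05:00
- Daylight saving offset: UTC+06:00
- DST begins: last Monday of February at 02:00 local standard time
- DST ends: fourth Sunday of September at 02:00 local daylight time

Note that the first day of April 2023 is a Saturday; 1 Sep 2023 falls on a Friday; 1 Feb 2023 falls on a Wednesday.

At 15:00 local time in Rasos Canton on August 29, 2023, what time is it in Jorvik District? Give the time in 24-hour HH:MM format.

1 April 2023 is a Saturday, so the first Sunday is April 2 and the second is April 9.
1 September 2023 is a Friday, so the first Friday is September 1.
Daylight saving runs 9 April – 1 September; August 29, 2023 is inside that window, so Rasos Canton is at UTC+11:45.
15:00 Rasos Canton − 11h45m = 03:15 UTC.
1 February 2023 is a Wednesday, so Mondays fall on 6, 13, 20, 27; the last is February 27.
1 September 2023 is a Friday, so the first Sunday is September 3 and the fourth is September 24.
At the standard offset (UTC+05:00), 03:15 UTC + 5h = 08:15 Jorvik District standard time.
The standard-time date in Jorvik District, August 29, 2023, lies within the daylight-saving period (27 February – 24 September), so Jorvik District is on daylight time, UTC+06:00.
03:15 UTC + 6h = 09:15 Jorvik District.

09:15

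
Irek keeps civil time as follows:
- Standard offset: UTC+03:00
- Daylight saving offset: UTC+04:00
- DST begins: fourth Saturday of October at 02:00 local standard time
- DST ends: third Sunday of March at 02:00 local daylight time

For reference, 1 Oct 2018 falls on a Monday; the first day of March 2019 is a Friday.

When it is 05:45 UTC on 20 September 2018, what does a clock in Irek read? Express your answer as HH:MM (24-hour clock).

08:45

1 October 2018 is a Monday, so the first Saturday is October 6 and the fourth is October 27.
1 March 2019 is a Friday, so the first Sunday is March 3 and the third is March 17.
At the standard offset (UTC+03:00), 05:45 UTC + 3h = 08:45 Irek standard time.
The standard-time date in Irek, 20 September 2018, is outside the daylight-saving period (27 October 2018 – 17 March 2019), so Irek is on standard time, UTC+03:00.
05:45 UTC + 3h = 08:45 local.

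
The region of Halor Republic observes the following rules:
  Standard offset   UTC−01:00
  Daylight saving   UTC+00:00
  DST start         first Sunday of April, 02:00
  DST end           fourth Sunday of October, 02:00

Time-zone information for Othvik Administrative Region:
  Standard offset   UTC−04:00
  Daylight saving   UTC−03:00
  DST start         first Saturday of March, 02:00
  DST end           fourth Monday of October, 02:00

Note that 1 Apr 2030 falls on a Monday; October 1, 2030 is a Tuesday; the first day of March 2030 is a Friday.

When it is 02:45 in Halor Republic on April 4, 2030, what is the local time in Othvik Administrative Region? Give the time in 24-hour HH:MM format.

1 April 2030 is a Monday, so the first Sunday is April 7.
1 October 2030 is a Tuesday, so the first Sunday is October 6 and the fourth is October 27.
April 4, 2030 is outside the daylight-saving period (7 April – 27 October), so Halor Republic is on standard time, UTC−01:00.
02:45 Halor Republic + 1h = 03:45 UTC.
1 March 2030 is a Friday, so the first Saturday is March 2.
1 October 2030 is a Tuesday, so the first Monday is October 7 and the fourth is October 28.
At the standard offset (UTC−04:00), 03:45 UTC − 4h = 23:45 Othvik Administrative Region standard time (rolling into the previous day, 3 April 2030).
The standard-time date in Othvik Administrative Region, April 3, 2030, falls between 2 March and 28 October, so daylight saving is in effect and Othvik Administrative Region is at UTC−03:00.
03:45 UTC − 3h = 00:45 Othvik Administrative Region.

00:45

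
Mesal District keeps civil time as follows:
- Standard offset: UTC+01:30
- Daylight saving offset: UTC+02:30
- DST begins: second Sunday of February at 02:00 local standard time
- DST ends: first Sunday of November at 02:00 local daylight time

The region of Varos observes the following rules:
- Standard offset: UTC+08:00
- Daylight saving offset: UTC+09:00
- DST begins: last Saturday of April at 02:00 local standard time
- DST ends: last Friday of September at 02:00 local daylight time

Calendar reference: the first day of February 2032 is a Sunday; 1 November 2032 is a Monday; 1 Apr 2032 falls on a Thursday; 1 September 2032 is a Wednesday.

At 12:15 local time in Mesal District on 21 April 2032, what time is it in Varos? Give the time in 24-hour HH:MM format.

1 February 2032 is a Sunday, so the first Sunday is February 1 and the second is February 8.
1 November 2032 is a Monday, so the first Sunday is November 7.
Daylight saving runs 8 February – 7 November; 21 April 2032 is inside that window, so Mesal District is at UTC+02:30.
12:15 Mesal District − 2h30m = 09:45 UTC.
1 April 2032 is a Thursday, so Saturdays fall on 3, 10, 17, 24; the last is April 24.
1 September 2032 is a Wednesday, so Fridays fall on 3, 10, 17, 24; the last is September 24.
At the standard offset (UTC+08:00), 09:45 UTC + 8h = 17:45 Varos standard time.
Daylight saving runs 24 April – 24 September; the standard-time date in Varos, 21 April 2032, is outside that window, so Varos is on standard time at UTC+08:00.
09:45 UTC + 8h = 17:45 Varos.

17:45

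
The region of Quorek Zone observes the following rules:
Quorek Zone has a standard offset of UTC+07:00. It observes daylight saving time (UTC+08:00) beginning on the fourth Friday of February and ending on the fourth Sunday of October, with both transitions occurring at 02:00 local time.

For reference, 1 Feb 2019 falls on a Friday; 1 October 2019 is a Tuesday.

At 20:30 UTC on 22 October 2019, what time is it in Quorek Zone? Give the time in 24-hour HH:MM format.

1 February 2019 is a Friday, so the first Friday is February 1 and the fourth is February 22.
1 October 2019 is a Tuesday, so the first Sunday is October 6 and the fourth is October 27.
At the standard offset (UTC+07:00), 20:30 UTC + 7h = 03:30 Quorek Zone standard time (rolling into the next day, 23 October 2019).
Daylight saving runs 22 February – 27 October; the standard-time date in Quorek Zone, 23 October 2019, is inside that window, so Quorek Zone is at UTC+08:00.
20:30 UTC + 8h = 04:30 local (rolling into the next day, 23 October 2019).

04:30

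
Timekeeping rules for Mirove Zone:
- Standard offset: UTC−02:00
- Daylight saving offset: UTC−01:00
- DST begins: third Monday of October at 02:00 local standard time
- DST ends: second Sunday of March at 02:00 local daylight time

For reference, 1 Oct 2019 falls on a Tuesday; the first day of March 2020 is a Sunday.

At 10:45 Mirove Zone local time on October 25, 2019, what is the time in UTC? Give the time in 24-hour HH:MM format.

1 October 2019 is a Tuesday, so the first Monday is October 7 and the third is October 21.
1 March 2020 is a Sunday, so the first Sunday is March 1 and the second is March 8.
October 25, 2019 lies within the daylight-saving period (21 October 2019 – 8 March 2020), so Mirove Zone is on daylight time, UTC−01:00.
10:45 local + 1h = 11:45 UTC.

11:45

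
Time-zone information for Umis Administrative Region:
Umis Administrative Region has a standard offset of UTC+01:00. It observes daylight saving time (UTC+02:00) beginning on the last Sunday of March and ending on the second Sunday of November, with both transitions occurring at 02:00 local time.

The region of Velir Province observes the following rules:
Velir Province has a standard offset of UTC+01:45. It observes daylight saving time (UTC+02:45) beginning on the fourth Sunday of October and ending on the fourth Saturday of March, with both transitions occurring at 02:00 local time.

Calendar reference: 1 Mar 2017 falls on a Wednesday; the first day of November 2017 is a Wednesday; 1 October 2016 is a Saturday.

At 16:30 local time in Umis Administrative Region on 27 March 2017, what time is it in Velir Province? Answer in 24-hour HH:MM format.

1 March 2017 is a Wednesday, so Sundays fall on 5, 12, 19, 26; the last is March 26.
1 November 2017 is a Wednesday, so the first Sunday is November 5 and the second is November 12.
27 March 2017 falls between 26 March and 12 November, so daylight saving is in effect and Umis Administrative Region is at UTC+02:00.
16:30 Umis Administrative Region − 2h = 14:30 UTC.
1 October 2016 is a Saturday, so the first Sunday is October 2 and the fourth is October 23.
1 March 2017 is a Wednesday, so the first Saturday is March 4 and the fourth is March 25.
At the standard offset (UTC+01:45), 14:30 UTC + 1h45m = 16:15 Velir Province standard time.
The standard-time date in Velir Province, 27 March 2017, is outside the daylight-saving period (23 October 2016 – 25 March 2017), so Velir Province is on standard time, UTC+01:45.
14:30 UTC + 1h45m = 16:15 Velir Province.

16:15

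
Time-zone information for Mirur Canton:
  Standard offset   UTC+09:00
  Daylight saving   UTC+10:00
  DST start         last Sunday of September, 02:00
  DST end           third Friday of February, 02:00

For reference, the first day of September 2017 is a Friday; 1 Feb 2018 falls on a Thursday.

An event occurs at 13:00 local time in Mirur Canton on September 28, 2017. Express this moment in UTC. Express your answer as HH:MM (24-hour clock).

1 September 2017 is a Friday, so Sundays fall on 3, 10, 17, 24; the last is September 24.
1 February 2018 is a Thursday, so the first Friday is February 2 and the third is February 16.
September 28, 2017 lies within the daylight-saving period (24 September 2017 – 16 February 2018), so Mirur Canton is on daylight time, UTC+10:00.
13:00 local − 10h = 03:00 UTC.

03:00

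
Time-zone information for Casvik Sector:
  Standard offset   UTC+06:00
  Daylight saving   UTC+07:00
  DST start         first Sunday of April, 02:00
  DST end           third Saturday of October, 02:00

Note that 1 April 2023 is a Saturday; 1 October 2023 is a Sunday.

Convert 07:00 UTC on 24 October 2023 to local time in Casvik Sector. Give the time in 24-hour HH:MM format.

13:00

1 April 2023 is a Saturday, so the first Sunday is April 2.
1 October 2023 is a Sunday, so the first Saturday is October 7 and the third is October 21.
At the standard offset (UTC+06:00), 07:00 UTC + 6h = 13:00 Casvik Sector standard time.
The standard-time date in Casvik Sector, 24 October 2023, does not fall between 2 April and 21 October, so daylight saving is not in effect and Casvik Sector is at UTC+06:00.
07:00 UTC + 6h = 13:00 local.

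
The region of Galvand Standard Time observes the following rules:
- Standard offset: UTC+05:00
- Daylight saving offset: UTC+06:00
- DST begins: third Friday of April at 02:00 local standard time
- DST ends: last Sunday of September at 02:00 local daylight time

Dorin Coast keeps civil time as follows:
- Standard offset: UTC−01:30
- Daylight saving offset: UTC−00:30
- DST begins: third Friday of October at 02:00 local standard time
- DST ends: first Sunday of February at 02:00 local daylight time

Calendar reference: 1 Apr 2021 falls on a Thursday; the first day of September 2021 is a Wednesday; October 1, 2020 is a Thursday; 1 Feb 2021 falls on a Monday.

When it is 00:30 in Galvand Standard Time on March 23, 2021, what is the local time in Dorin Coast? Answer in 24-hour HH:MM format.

18:00

1 April 2021 is a Thursday, so the first Friday is April 2 and the third is April 16.
1 September 2021 is a Wednesday, so Sundays fall on 5, 12, 19, 26; the last is September 26.
March 23, 2021 is outside the daylight-saving period (16 April – 26 September), so Galvand Standard Time is on standard time, UTC+05:00.
00:30 Galvand Standard Time − 5h = 19:30 UTC (rolling into the previous day, 22 March 2021).
1 October 2020 is a Thursday, so the first Friday is October 2 and the third is October 16.
1 February 2021 is a Monday, so the first Sunday is February 7.
At the standard offset (UTC−01:30), 19:30 UTC − 1h30m = 18:00 Dorin Coast standard time.
Daylight saving runs 16 October 2020 – 7 February 2021; the standard-time date in Dorin Coast, March 22, 2021, is outside that window, so Dorin Coast is on standard time at UTC−01:30.
19:30 UTC − 1h30m = 18:00 Dorin Coast.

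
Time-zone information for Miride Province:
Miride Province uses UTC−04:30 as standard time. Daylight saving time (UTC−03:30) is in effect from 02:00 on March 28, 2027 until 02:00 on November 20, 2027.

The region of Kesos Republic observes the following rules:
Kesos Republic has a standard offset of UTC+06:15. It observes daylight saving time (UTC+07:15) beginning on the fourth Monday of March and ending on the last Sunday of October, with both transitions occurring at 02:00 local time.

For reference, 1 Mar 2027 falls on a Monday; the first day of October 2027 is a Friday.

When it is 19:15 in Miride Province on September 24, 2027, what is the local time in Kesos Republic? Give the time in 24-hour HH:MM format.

06:00

September 24, 2027 falls between 28 March and 20 November, so daylight saving is in effect and Miride Province is at UTC−03:30.
19:15 Miride Province + 3h30m = 22:45 UTC.
1 March 2027 is a Monday, so the first Monday is March 1 and the fourth is March 22.
1 October 2027 is a Friday, so Sundays fall on 3, 10, 17, 24, 31; the last is October 31.
At the standard offset (UTC+06:15), 22:45 UTC + 6h15m = 05:00 Kesos Republic standard time (rolling into the next day, 25 September 2027).
The standard-time date in Kesos Republic, September 25, 2027, lies within the daylight-saving period (22 March – 31 October), so Kesos Republic is on daylight time, UTC+07:15.
22:45 UTC + 7h15m = 06:00 Kesos Republic (rolling into the next day, 25 September 2027).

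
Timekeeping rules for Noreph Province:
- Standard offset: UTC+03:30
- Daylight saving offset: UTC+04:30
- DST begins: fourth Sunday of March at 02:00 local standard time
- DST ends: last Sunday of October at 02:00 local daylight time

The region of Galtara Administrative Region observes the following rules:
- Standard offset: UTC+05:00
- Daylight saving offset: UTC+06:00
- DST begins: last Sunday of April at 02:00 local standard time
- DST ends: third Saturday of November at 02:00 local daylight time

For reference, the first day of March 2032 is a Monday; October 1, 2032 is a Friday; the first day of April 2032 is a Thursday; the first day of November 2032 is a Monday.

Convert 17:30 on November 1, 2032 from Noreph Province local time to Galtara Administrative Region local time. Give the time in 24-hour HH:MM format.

1 March 2032 is a Monday, so the first Sunday is March 7 and the fourth is March 28.
1 October 2032 is a Friday, so Sundays fall on 3, 10, 17, 24, 31; the last is October 31.
November 1, 2032 does not fall between 28 March and 31 October, so daylight saving is not in effect and Noreph Province is at UTC+03:30.
17:30 Noreph Province − 3h30m = 14:00 UTC.
1 April 2032 is a Thursday, so Sundays fall on 4, 11, 18, 25; the last is April 25.
1 November 2032 is a Monday, so the first Saturday is November 6 and the third is November 20.
At the standard offset (UTC+05:00), 14:00 UTC + 5h = 19:00 Galtara Administrative Region standard time.
The standard-time date in Galtara Administrative Region, November 1, 2032, falls between 25 April and 20 November, so daylight saving is in effect and Galtara Administrative Region is at UTC+06:00.
14:00 UTC + 6h = 20:00 Galtara Administrative Region.

20:00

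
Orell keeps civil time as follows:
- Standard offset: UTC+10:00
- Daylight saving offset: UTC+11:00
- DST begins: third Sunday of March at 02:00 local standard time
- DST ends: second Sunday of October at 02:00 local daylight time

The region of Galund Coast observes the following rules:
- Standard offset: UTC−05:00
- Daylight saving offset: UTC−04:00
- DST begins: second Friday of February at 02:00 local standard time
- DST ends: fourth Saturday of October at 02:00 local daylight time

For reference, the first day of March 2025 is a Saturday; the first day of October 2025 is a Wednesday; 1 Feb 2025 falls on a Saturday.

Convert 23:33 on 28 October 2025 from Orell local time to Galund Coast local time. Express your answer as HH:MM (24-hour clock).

08:33

1 March 2025 is a Saturday, so the first Sunday is March 2 and the third is March 16.
1 October 2025 is a Wednesday, so the first Sunday is October 5 and the second is October 12.
Daylight saving runs 16 March – 12 October; 28 October 2025 is outside that window, so Orell is on standard time at UTC+10:00.
23:33 Orell − 10h = 13:33 UTC.
1 February 2025 is a Saturday, so the first Friday is February 7 and the second is February 14.
1 October 2025 is a Wednesday, so the first Saturday is October 4 and the fourth is October 25.
At the standard offset (UTC−05:00), 13:33 UTC − 5h = 08:33 Galund Coast standard time.
Daylight saving runs 14 February – 25 October; the standard-time date in Galund Coast, 28 October 2025, is outside that window, so Galund Coast is on standard time at UTC−05:00.
13:33 UTC − 5h = 08:33 Galund Coast.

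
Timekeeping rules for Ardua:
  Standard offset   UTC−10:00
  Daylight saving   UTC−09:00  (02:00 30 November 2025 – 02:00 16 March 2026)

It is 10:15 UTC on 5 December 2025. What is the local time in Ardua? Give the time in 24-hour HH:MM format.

01:15

At the standard offset (UTC−10:00), 10:15 UTC − 10h = 00:15 Ardua standard time.
The standard-time date in Ardua, 5 December 2025, lies within the daylight-saving period (30 November 2025 – 16 March 2026), so Ardua is on daylight time, UTC−09:00.
10:15 UTC − 9h = 01:15 local.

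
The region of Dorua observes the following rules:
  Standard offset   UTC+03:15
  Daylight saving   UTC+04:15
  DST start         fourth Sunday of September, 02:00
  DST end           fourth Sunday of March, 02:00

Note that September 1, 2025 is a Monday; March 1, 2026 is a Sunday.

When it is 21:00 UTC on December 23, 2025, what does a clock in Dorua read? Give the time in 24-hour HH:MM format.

01:15

1 September 2025 is a Monday, so the first Sunday is September 7 and the fourth is September 28.
1 March 2026 is a Sunday, so the first Sunday is March 1 and the fourth is March 22.
At the standard offset (UTC+03:15), 21:00 UTC + 3h15m = 00:15 Dorua standard time (rolling into the next day, 24 December 2025).
The standard-time date in Dorua, December 24, 2025, lies within the daylight-saving period (28 September 2025 – 22 March 2026), so Dorua is on daylight time, UTC+04:15.
21:00 UTC + 4h15m = 01:15 local (rolling into the next day, 24 December 2025).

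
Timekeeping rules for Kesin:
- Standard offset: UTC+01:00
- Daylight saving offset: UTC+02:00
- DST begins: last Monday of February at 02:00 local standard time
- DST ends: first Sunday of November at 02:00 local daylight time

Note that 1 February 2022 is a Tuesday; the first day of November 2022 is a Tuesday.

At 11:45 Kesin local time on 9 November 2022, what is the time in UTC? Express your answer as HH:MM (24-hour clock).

10:45

1 February 2022 is a Tuesday, so Mondays fall on 7, 14, 21, 28; the last is February 28.
1 November 2022 is a Tuesday, so the first Sunday is November 6.
9 November 2022 is outside the daylight-saving period (28 February – 6 November), so Kesin is on standard time, UTC+01:00.
11:45 local − 1h = 10:45 UTC.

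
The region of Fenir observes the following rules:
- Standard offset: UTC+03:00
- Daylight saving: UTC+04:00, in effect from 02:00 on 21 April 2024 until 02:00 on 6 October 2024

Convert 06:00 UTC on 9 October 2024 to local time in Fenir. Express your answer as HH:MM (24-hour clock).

09:00

At the standard offset (UTC+03:00), 06:00 UTC + 3h = 09:00 Fenir standard time.
Daylight saving runs 21 April – 6 October; the standard-time date in Fenir, 9 October 2024, is outside that window, so Fenir is on standard time at UTC+03:00.
06:00 UTC + 3h = 09:00 local.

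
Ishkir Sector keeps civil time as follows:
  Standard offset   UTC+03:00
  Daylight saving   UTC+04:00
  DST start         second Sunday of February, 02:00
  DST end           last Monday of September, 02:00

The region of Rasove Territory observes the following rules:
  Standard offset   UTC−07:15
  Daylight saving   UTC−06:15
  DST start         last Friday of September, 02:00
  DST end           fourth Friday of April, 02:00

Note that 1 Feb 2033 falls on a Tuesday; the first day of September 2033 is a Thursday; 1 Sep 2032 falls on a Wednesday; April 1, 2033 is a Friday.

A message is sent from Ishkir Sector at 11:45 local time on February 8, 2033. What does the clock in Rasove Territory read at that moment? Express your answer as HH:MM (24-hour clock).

02:30

1 February 2033 is a Tuesday, so the first Sunday is February 6 and the second is February 13.
1 September 2033 is a Thursday, so Mondays fall on 5, 12, 19, 26; the last is September 26.
February 8, 2033 is outside the daylight-saving period (13 February – 26 September), so Ishkir Sector is on standard time, UTC+03:00.
11:45 Ishkir Sector − 3h = 08:45 UTC.
1 September 2032 is a Wednesday, so Fridays fall on 3, 10, 17, 24; the last is September 24.
1 April 2033 is a Friday, so the first Friday is April 1 and the fourth is April 22.
At the standard offset (UTC−07:15), 08:45 UTC − 7h15m = 01:30 Rasove Territory standard time.
The standard-time date in Rasove Territory, February 8, 2033, lies within the daylight-saving period (24 September 2032 – 22 April 2033), so Rasove Territory is on daylight time, UTC−06:15.
08:45 UTC − 6h15m = 02:30 Rasove Territory.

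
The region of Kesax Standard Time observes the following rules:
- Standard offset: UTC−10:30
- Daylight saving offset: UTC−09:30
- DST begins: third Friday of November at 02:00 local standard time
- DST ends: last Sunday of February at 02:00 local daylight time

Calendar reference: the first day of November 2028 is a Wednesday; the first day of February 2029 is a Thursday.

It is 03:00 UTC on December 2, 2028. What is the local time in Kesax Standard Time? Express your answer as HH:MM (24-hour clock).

17:30

1 November 2028 is a Wednesday, so the first Friday is November 3 and the third is November 17.
1 February 2029 is a Thursday, so Sundays fall on 4, 11, 18, 25; the last is February 25.
At the standard offset (UTC−10:30), 03:00 UTC − 10h30m = 16:30 Kesax Standard Time standard time (rolling into the previous day, 1 December 2028).
Daylight saving runs 17 November 2028 – 25 February 2029; the standard-time date in Kesax Standard Time, December 1, 2028, is inside that window, so Kesax Standard Time is at UTC−09:30.
03:00 UTC − 9h30m = 17:30 local (rolling into the previous day, 1 December 2028).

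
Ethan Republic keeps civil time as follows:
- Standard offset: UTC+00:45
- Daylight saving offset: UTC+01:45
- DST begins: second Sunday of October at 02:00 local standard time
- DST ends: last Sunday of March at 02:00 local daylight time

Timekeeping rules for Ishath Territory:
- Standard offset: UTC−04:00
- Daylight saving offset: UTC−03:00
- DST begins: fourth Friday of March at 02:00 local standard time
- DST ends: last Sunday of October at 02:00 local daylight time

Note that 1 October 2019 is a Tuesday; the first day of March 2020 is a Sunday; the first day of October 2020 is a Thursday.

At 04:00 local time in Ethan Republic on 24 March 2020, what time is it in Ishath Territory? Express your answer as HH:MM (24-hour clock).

1 October 2019 is a Tuesday, so the first Sunday is October 6 and the second is October 13.
1 March 2020 is a Sunday, so Sundays fall on 1, 8, 15, 22, 29; the last is March 29.
24 March 2020 lies within the daylight-saving period (13 October 2019 – 29 March 2020), so Ethan Republic is on daylight time, UTC+01:45.
04:00 Ethan Republic − 1h45m = 02:15 UTC.
1 March 2020 is a Sunday, so the first Friday is March 6 and the fourth is March 27.
1 October 2020 is a Thursday, so Sundays fall on 4, 11, 18, 25; the last is October 25.
At the standard offset (UTC−04:00), 02:15 UTC − 4h = 22:15 Ishath Territory standard time (rolling into the previous day, 23 March 2020).
The standard-time date in Ishath Territory, 23 March 2020, is outside the daylight-saving period (27 March – 25 October), so Ishath Territory is on standard time, UTC−04:00.
02:15 UTC − 4h = 22:15 Ishath Territory (rolling into the previous day, 23 March 2020).

22:15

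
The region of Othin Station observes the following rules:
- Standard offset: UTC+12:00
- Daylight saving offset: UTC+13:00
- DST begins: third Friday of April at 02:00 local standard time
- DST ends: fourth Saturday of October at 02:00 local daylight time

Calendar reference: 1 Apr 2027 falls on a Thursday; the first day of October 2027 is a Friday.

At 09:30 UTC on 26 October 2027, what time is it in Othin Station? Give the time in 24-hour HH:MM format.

1 April 2027 is a Thursday, so the first Friday is April 2 and the third is April 16.
1 October 2027 is a Friday, so the first Saturday is October 2 and the fourth is October 23.
At the standard offset (UTC+12:00), 09:30 UTC + 12h = 21:30 Othin Station standard time.
The standard-time date in Othin Station, 26 October 2027, is outside the daylight-saving period (16 April – 23 October), so Othin Station is on standard time, UTC+12:00.
09:30 UTC + 12h = 21:30 local.

21:30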